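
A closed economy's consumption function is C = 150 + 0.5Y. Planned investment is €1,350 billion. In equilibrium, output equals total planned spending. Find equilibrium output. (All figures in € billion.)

Y = C + I = 150 + 0.5Y + 1350
Y − 0.5Y = 1500
0.5Y = 1500, so Y = 1500/0.5 = 3000

Y = 3000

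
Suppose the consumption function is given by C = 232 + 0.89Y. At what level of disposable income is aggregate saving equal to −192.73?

Y = 357

S = Y − C = -232 + 0.11Y
-232 + 0.11Y = -192.73, so 0.11Y = 39.27 and Y = 357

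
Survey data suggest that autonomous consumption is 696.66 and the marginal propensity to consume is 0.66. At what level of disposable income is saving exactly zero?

At break-even, C = Y: 696.66 + 0.66Y = Y
0.34Y = 696.66, so Y = 696.66/0.34 = 2049

Y = 2049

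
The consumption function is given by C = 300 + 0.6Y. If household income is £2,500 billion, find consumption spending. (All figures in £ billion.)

C = 300 + 0.6(2500) = 300 + 1500 = 1800

C = 1800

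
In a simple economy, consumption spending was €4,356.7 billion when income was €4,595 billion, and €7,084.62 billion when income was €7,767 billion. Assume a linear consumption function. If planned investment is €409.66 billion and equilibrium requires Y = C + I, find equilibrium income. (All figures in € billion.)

Y = 5819

MPC = (7084.62 − 4356.7)/(7767 − 4595) = 2727.92/3172 = 0.86
a = 4356.7 − 0.86(4595) = 405
Equilibrium: Y = 405 + 0.86Y + 409.66
0.14Y = 814.66, so Y = 814.66/0.14 = 5819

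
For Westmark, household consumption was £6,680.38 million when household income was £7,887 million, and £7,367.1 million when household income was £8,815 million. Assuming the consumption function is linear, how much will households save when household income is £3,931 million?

MPC = (7367.1 − 6680.38)/(8815 − 7887) = 686.72/928 = 0.74
a = 6680.38 − 0.74(7887) = 6680.38 − 5836.38 = 844
C = 844 + 0.74(3931) = 3752.94
S = 3931 − 3752.94 = 178.06

S = 178.06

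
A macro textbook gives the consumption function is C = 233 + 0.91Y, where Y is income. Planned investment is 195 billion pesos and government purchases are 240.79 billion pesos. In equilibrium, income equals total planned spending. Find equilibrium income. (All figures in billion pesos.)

Y = 7431

Y = C + I + G = 233 + 0.91Y + 195 + 240.79
Y − 0.91Y = 668.79
0.09Y = 668.79, so Y = 668.79/0.09 = 7431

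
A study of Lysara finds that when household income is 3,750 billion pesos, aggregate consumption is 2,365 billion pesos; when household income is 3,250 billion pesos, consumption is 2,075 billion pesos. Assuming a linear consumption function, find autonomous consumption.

MPC = ΔC/ΔY = (2365 − 2075)/(3750 − 3250) = 290/500 = 0.58
a = C − MPC·Y = 2075 − 0.58(3250) = 2075 − 1885 = 190

a = 190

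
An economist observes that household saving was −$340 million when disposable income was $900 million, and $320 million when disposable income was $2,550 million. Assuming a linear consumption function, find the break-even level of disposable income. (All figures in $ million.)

Y = 1750

MPS = ΔS/ΔY = (320 − (-340))/(2550 − 900) = 660/1650 = 0.4
MPC = 1 − MPS = 0.6
From S(900) = -340: −a + 0.4(900) = -340, so a = 360 − (-340) = 700
Break-even (S = 0): Y = a/MPS = 700/0.4 = 1750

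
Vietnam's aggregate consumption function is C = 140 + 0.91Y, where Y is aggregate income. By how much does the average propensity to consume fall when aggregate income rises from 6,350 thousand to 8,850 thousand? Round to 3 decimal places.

At Y = 6350: C = 140 + 0.91(6350) = 5918.5, APC = 5918.5/6350 = 0.9320
At Y = 8850: C = 8193.5, APC = 8193.5/8850 = 0.9258
Fall in APC = 0.9320 − 0.9258 = 0.0062 ≈ 0.006

ΔAPC = 0.006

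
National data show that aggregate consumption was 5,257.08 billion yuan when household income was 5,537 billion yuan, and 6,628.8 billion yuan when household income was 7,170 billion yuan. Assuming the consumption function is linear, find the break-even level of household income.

Y = 3787.5

MPC = (6628.8 − 5257.08)/(7170 − 5537) = 1371.72/1633 = 0.84
a = 5257.08 − 0.84(5537) = 5257.08 − 4651.08 = 606
Break-even: Y = a/(1−MPC) = 606/0.16 = 3787.5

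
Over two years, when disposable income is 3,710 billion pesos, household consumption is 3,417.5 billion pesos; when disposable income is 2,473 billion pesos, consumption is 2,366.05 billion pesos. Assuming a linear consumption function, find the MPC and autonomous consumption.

MPC = ΔC/ΔY = (3417.5 − 2366.05)/(3710 − 2473) = 1051.45/1237 = 0.85
a = C − MPC·Y = 2366.05 − 0.85(2473) = 2366.05 − 2102.05 = 264

MPC = 0.85; a = 264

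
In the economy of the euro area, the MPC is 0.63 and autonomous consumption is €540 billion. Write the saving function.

S = -540 + 0.37Y

S = Y − C = Y − (540 + 0.63Y) = -540 + (1 − 0.63)Y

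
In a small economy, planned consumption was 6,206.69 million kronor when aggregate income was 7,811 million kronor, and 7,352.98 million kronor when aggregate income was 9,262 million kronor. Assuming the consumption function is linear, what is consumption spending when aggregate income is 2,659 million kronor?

C = 2136.61

MPC = (7352.98 − 6206.69)/(9262 − 7811) = 1146.29/1451 = 0.79
a = 6206.69 − 0.79(7811) = 6206.69 − 6170.69 = 36
C = 36 + 0.79(2659) = 36 + 2100.61 = 2136.61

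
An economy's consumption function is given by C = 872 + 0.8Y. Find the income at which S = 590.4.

Y = 7312

S = Y − C = -872 + 0.2Y
-872 + 0.2Y = 590.4, so 0.2Y = 1462.4 and Y = 7312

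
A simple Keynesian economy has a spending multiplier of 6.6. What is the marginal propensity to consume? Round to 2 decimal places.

MPC = 0.85

k = 1/(1 − MPC), so 1 − MPC = 1/k = 1/6.6 = 0.1515
MPC = 1 − 0.1515 = 0.85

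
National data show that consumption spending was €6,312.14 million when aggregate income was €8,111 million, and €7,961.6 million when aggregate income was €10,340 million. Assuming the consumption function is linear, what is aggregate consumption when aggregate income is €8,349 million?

C = 6488.26

MPC = (7961.6 − 6312.14)/(10340 − 8111) = 1649.46/2229 = 0.74
a = 6312.14 − 0.74(8111) = 6312.14 − 6002.14 = 310
C = 310 + 0.74(8349) = 310 + 6178.26 = 6488.26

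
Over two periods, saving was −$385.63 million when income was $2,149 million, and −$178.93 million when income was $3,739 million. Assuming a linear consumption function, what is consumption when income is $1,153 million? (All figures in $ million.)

C = 1668.11

MPS = ΔS/ΔY = (-178.93 − (-385.63))/(3739 − 2149) = 206.7/1590 = 0.13
MPC = 1 − MPS = 0.87
Autonomous saving = -385.63 − 0.13(2149) = -665, so a = 665
C = 665 + 0.87(1153) = 665 + 1003.11 = 1668.11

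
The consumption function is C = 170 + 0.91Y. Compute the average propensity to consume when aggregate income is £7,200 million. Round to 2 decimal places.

C = 170 + 0.91(7200) = 6722
APC = C/Y = 6722/7200 = 0.93

APC = 0.93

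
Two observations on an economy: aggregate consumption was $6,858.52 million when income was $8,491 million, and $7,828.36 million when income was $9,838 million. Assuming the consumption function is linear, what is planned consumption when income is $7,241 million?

MPC = (7828.36 − 6858.52)/(9838 − 8491) = 969.84/1347 = 0.72
a = 6858.52 − 0.72(8491) = 6858.52 − 6113.52 = 745
C = 745 + 0.72(7241) = 745 + 5213.52 = 5958.52

C = 5958.52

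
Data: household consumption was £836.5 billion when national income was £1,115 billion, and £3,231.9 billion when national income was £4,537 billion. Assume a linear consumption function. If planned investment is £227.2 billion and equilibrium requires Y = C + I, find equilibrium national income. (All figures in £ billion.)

MPC = (3231.9 − 836.5)/(4537 − 1115) = 2395.4/3422 = 0.7
a = 836.5 − 0.7(1115) = 56
Equilibrium: Y = 56 + 0.7Y + 227.2
0.3Y = 283.2, so Y = 283.2/0.3 = 944

Y = 944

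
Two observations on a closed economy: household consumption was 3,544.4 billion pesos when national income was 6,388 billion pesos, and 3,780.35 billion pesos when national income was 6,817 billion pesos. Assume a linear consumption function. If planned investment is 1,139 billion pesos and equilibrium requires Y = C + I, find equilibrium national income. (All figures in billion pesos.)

MPC = (3780.35 − 3544.4)/(6817 − 6388) = 235.95/429 = 0.55
a = 3544.4 − 0.55(6388) = 31
Equilibrium: Y = 31 + 0.55Y + 1139
0.45Y = 1170, so Y = 1170/0.45 = 2600

Y = 2600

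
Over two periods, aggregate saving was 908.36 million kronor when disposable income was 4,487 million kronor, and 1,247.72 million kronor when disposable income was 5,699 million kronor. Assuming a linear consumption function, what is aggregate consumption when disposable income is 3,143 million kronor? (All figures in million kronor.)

MPS = ΔS/ΔY = (1247.72 − 908.36)/(5699 − 4487) = 339.36/1212 = 0.28
MPC = 1 − MPS = 0.72
Autonomous saving = 908.36 − 0.28(4487) = -348, so a = 348
C = 348 + 0.72(3143) = 348 + 2262.96 = 2610.96

C = 2610.96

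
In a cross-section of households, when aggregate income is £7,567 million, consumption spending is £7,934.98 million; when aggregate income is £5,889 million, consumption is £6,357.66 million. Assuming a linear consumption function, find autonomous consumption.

a = 822

MPC = ΔC/ΔY = (7934.98 − 6357.66)/(7567 − 5889) = 1577.32/1678 = 0.94
a = C − MPC·Y = 6357.66 − 0.94(5889) = 6357.66 − 5535.66 = 822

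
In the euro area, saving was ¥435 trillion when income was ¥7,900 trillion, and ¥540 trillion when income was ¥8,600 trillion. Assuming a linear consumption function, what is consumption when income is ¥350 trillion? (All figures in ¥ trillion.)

C = 1047.5

MPS = ΔS/ΔY = (540 − 435)/(8600 − 7900) = 105/700 = 0.15
MPC = 1 − MPS = 0.85
Autonomous saving = 435 − 0.15(7900) = -750, so a = 750
C = 750 + 0.85(350) = 750 + 297.5 = 1047.5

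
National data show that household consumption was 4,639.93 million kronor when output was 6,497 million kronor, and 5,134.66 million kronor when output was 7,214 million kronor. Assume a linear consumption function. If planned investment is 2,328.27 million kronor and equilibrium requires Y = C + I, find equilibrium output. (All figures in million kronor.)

MPC = (5134.66 − 4639.93)/(7214 − 6497) = 494.73/717 = 0.69
a = 4639.93 − 0.69(6497) = 157
Equilibrium: Y = 157 + 0.69Y + 2328.27
0.31Y = 2485.27, so Y = 2485.27/0.31 = 8017

Y = 8017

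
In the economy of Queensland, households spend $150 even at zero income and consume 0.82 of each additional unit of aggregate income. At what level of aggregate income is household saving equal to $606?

S = Y − C = -150 + 0.18Y
-150 + 0.18Y = 606, so 0.18Y = 756 and Y = 4200

Y = 4200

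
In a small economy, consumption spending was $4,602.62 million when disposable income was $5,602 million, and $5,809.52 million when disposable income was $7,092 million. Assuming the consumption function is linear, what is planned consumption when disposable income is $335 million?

C = 336.35

MPC = (5809.52 − 4602.62)/(7092 − 5602) = 1206.9/1490 = 0.81
a = 4602.62 − 0.81(5602) = 4602.62 − 4537.62 = 65
C = 65 + 0.81(335) = 65 + 271.35 = 336.35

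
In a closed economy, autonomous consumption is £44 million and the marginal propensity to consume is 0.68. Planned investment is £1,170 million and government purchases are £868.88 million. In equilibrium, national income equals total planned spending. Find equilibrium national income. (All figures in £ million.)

Y = C + I + G = 44 + 0.68Y + 1170 + 868.88
Y − 0.68Y = 2082.88
0.32Y = 2082.88, so Y = 2082.88/0.32 = 6509

Y = 6509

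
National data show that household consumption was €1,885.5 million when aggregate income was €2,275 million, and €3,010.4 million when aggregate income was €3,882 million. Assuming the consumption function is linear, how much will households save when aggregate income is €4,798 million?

S = 1146.4

MPC = (3010.4 − 1885.5)/(3882 − 2275) = 1124.9/1607 = 0.7
a = 1885.5 − 0.7(2275) = 1885.5 − 1592.5 = 293
C = 293 + 0.7(4798) = 3651.6
S = 4798 − 3651.6 = 1146.4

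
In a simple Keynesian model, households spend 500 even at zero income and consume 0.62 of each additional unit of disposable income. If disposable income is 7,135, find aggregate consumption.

C = 500 + 0.62(7135) = 500 + 4423.7 = 4923.7

C = 4923.7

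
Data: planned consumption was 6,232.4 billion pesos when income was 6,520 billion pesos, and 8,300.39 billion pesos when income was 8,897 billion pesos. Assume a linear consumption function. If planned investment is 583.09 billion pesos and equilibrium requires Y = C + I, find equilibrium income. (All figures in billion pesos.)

Y = 8793

MPC = (8300.39 − 6232.4)/(8897 − 6520) = 2067.99/2377 = 0.87
a = 6232.4 − 0.87(6520) = 560
Equilibrium: Y = 560 + 0.87Y + 583.09
0.13Y = 1143.09, so Y = 1143.09/0.13 = 8793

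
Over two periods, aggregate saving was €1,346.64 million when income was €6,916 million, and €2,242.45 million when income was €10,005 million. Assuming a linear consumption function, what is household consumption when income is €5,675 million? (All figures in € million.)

MPS = ΔS/ΔY = (2242.45 − 1346.64)/(10005 − 6916) = 895.81/3089 = 0.29
MPC = 1 − MPS = 0.71
Autonomous saving = 1346.64 − 0.29(6916) = -659, so a = 659
C = 659 + 0.71(5675) = 659 + 4029.25 = 4688.25

C = 4688.25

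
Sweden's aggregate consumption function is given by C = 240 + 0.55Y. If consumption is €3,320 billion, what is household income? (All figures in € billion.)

240 + 0.55Y = 3320
0.55Y = 3080, so Y = 3080/0.55 = 5600

Y = 5600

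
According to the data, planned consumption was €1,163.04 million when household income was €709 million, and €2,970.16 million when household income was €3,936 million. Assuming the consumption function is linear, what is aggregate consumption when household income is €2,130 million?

C = 1958.8

MPC = (2970.16 − 1163.04)/(3936 − 709) = 1807.12/3227 = 0.56
a = 1163.04 − 0.56(709) = 1163.04 − 397.04 = 766
C = 766 + 0.56(2130) = 766 + 1192.8 = 1958.8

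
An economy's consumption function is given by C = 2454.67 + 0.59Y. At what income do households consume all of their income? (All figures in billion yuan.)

Y = 5987

At break-even, C = Y: 2454.67 + 0.59Y = Y
0.41Y = 2454.67, so Y = 2454.67/0.41 = 5987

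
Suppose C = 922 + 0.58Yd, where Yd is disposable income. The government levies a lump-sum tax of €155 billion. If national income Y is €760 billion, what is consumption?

C = 1272.9

Yd = Y − T = 760 − 155 = 605
C = 922 + 0.58(605) = 922 + 350.9 = 1272.9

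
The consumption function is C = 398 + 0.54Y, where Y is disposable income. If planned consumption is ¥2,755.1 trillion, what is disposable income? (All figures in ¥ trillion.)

Y = 4365

398 + 0.54Y = 2755.1
0.54Y = 2357.1, so Y = 2357.1/0.54 = 4365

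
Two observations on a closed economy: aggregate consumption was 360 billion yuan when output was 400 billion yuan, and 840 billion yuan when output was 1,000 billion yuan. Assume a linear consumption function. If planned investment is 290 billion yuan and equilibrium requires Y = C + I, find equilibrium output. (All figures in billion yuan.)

MPC = (840 − 360)/(1000 − 400) = 480/600 = 0.8
a = 360 − 0.8(400) = 40
Equilibrium: Y = 40 + 0.8Y + 290
0.2Y = 330, so Y = 330/0.2 = 1650

Y = 1650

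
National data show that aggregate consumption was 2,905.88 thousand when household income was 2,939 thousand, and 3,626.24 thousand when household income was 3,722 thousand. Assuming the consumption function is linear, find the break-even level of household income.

MPC = (3626.24 − 2905.88)/(3722 − 2939) = 720.36/783 = 0.92
a = 2905.88 − 0.92(2939) = 2905.88 − 2703.88 = 202
Break-even: Y = a/(1−MPC) = 202/0.08 = 2525

Y = 2525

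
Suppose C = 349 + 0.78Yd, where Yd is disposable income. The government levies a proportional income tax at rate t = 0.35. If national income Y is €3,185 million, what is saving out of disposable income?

S = 106.455

Yd = (1 − 0.35)(3185) = 0.65(3185) = 2070.25
C = 349 + 0.78(2070.25) = 349 + 1614.795 = 1963.795
S = Yd − C = 2070.25 − 1963.795 = 106.455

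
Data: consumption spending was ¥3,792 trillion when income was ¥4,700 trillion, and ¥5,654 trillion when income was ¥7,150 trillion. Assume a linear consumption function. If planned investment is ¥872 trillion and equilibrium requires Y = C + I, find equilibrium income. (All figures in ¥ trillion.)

Y = 4550

MPC = (5654 − 3792)/(7150 − 4700) = 1862/2450 = 0.76
a = 3792 − 0.76(4700) = 220
Equilibrium: Y = 220 + 0.76Y + 872
0.24Y = 1092, so Y = 1092/0.24 = 4550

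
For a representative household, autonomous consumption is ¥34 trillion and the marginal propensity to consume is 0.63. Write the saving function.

S = -34 + 0.37Y

S = Y − C = Y − (34 + 0.63Y) = -34 + (1 − 0.63)Y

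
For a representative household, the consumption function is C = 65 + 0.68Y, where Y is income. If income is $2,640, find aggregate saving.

S = 779.8

C = 65 + 0.68(2640) = 65 + 1795.2 = 1860.2
S = Y − C = 2640 − 1860.2 = 779.8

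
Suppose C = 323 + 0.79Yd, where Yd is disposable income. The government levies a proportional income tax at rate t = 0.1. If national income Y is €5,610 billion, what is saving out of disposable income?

Yd = (1 − 0.1)(5610) = 0.9(5610) = 5049
C = 323 + 0.79(5049) = 323 + 3988.71 = 4311.71
S = Yd − C = 5049 − 4311.71 = 737.29

S = 737.29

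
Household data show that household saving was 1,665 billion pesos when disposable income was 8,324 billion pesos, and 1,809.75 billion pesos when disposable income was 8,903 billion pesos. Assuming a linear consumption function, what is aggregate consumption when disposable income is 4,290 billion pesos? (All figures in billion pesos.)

C = 3633.5

MPS = ΔS/ΔY = (1809.75 − 1665)/(8903 − 8324) = 144.75/579 = 0.25
MPC = 1 − MPS = 0.75
Autonomous saving = 1665 − 0.25(8324) = -416, so a = 416
C = 416 + 0.75(4290) = 416 + 3217.5 = 3633.5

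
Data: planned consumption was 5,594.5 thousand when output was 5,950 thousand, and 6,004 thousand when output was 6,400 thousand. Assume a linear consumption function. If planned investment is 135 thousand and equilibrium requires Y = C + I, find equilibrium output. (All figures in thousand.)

MPC = (6004 − 5594.5)/(6400 − 5950) = 409.5/450 = 0.91
a = 5594.5 − 0.91(5950) = 180
Equilibrium: Y = 180 + 0.91Y + 135
0.09Y = 315, so Y = 315/0.09 = 3500

Y = 3500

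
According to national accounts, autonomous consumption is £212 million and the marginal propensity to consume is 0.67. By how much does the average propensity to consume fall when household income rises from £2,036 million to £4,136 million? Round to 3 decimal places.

ΔAPC = 0.053

At Y = 2036: C = 212 + 0.67(2036) = 1576.12, APC = 1576.12/2036 = 0.7741
At Y = 4136: C = 2983.12, APC = 2983.12/4136 = 0.7213
Fall in APC = 0.7741 − 0.7213 = 0.0528 ≈ 0.053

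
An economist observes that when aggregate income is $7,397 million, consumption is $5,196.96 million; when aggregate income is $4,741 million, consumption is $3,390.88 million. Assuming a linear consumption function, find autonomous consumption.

MPC = ΔC/ΔY = (5196.96 − 3390.88)/(7397 − 4741) = 1806.08/2656 = 0.68
a = C − MPC·Y = 3390.88 − 0.68(4741) = 3390.88 − 3223.88 = 167

a = 167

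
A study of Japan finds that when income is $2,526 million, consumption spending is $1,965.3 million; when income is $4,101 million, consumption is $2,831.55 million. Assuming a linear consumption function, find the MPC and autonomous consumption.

MPC = ΔC/ΔY = (2831.55 − 1965.3)/(4101 − 2526) = 866.25/1575 = 0.55
a = C − MPC·Y = 1965.3 − 0.55(2526) = 1965.3 − 1389.3 = 576

MPC = 0.55; a = 576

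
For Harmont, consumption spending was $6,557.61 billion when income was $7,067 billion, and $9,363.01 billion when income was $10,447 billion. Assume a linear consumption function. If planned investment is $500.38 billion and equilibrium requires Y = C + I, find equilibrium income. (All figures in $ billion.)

Y = 7014

MPC = (9363.01 − 6557.61)/(10447 − 7067) = 2805.4/3380 = 0.83
a = 6557.61 − 0.83(7067) = 692
Equilibrium: Y = 692 + 0.83Y + 500.38
0.17Y = 1192.38, so Y = 1192.38/0.17 = 7014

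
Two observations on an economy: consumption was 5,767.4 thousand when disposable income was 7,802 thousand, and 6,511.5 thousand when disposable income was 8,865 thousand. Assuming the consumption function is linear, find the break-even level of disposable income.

MPC = (6511.5 − 5767.4)/(8865 − 7802) = 744.1/1063 = 0.7
a = 5767.4 − 0.7(7802) = 5767.4 − 5461.4 = 306
Break-even: Y = a/(1−MPC) = 306/0.3 = 1020

Y = 1020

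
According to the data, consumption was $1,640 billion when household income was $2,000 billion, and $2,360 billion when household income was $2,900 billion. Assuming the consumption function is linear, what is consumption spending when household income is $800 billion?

C = 680

MPC = (2360 − 1640)/(2900 − 2000) = 720/900 = 0.8
a = 1640 − 0.8(2000) = 1640 − 1600 = 40
C = 40 + 0.8(800) = 40 + 640 = 680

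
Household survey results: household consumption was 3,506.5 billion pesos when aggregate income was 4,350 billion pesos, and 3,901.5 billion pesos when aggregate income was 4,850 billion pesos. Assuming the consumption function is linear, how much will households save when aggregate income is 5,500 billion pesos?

MPC = (3901.5 − 3506.5)/(4850 − 4350) = 395/500 = 0.79
a = 3506.5 − 0.79(4350) = 3506.5 − 3436.5 = 70
C = 70 + 0.79(5500) = 4415
S = 5500 − 4415 = 1085

S = 1085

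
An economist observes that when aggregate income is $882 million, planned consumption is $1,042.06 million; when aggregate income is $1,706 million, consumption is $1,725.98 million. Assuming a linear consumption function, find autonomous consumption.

a = 310

MPC = ΔC/ΔY = (1725.98 − 1042.06)/(1706 − 882) = 683.92/824 = 0.83
a = C − MPC·Y = 1042.06 − 0.83(882) = 1042.06 − 732.06 = 310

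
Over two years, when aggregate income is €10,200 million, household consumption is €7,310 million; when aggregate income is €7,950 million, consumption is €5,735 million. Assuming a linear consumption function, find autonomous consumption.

MPC = ΔC/ΔY = (7310 − 5735)/(10200 − 7950) = 1575/2250 = 0.7
a = C − MPC·Y = 5735 − 0.7(7950) = 5735 − 5565 = 170

a = 170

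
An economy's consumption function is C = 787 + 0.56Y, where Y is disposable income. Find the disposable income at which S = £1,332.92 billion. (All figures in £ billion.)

S = Y − C = -787 + 0.44Y
-787 + 0.44Y = 1332.92, so 0.44Y = 2119.92 and Y = 4818

Y = 4818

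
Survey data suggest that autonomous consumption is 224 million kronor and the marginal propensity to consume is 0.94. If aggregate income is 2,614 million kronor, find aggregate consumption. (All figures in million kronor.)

C = 2681.16

C = 224 + 0.94(2614) = 224 + 2457.16 = 2681.16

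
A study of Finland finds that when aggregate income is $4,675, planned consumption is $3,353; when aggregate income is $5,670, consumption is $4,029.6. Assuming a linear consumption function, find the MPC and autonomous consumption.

MPC = 0.68; a = 174

MPC = ΔC/ΔY = (4029.6 − 3353)/(5670 − 4675) = 676.6/995 = 0.68
a = C − MPC·Y = 3353 − 0.68(4675) = 3353 − 3179 = 174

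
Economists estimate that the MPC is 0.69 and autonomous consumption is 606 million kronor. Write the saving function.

S = Y − C = Y − (606 + 0.69Y) = -606 + (1 − 0.69)Y

S = -606 + 0.31Y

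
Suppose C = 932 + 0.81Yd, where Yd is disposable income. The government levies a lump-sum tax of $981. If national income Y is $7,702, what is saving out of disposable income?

S = 344.99

Yd = Y − T = 7702 − 981 = 6721
C = 932 + 0.81(6721) = 932 + 5444.01 = 6376.01
S = Yd − C = 6721 − 6376.01 = 344.99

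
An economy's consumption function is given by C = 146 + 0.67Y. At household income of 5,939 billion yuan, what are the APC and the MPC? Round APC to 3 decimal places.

MPC = 0.67 (the slope of the consumption function)
C = 146 + 0.67(5939) = 4125.13, so APC = 4125.13/5939 = 0.695

APC = 0.695; MPC = 0.67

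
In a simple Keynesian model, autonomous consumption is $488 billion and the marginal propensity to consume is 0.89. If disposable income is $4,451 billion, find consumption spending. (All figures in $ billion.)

C = 488 + 0.89(4451) = 488 + 3961.39 = 4449.39

C = 4449.39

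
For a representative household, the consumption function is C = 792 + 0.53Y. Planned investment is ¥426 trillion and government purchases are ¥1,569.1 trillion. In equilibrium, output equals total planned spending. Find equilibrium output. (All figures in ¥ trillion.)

Y = C + I + G = 792 + 0.53Y + 426 + 1569.1
Y − 0.53Y = 2787.1
0.47Y = 2787.1, so Y = 2787.1/0.47 = 5930

Y = 5930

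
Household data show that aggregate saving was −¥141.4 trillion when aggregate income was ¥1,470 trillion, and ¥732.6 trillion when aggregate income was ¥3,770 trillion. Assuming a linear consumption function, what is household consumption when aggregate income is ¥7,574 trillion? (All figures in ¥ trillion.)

MPS = ΔS/ΔY = (732.6 − (-141.4))/(3770 − 1470) = 874/2300 = 0.38
MPC = 1 − MPS = 0.62
Autonomous saving = -141.4 − 0.38(1470) = -700, so a = 700
C = 700 + 0.62(7574) = 700 + 4695.88 = 5395.88

C = 5395.88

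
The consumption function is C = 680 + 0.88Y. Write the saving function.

S = Y − C = Y − (680 + 0.88Y) = -680 + (1 − 0.88)Y

S = -680 + 0.12Y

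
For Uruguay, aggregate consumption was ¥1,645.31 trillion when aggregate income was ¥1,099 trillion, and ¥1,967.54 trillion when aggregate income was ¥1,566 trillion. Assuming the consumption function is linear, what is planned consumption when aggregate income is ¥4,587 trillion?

C = 4052.03

MPC = (1967.54 − 1645.31)/(1566 − 1099) = 322.23/467 = 0.69
a = 1645.31 − 0.69(1099) = 1645.31 − 758.31 = 887
C = 887 + 0.69(4587) = 887 + 3165.03 = 4052.03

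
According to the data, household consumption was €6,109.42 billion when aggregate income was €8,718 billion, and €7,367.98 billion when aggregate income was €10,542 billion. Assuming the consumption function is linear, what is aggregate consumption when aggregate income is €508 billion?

MPC = (7367.98 − 6109.42)/(10542 − 8718) = 1258.56/1824 = 0.69
a = 6109.42 − 0.69(8718) = 6109.42 − 6015.42 = 94
C = 94 + 0.69(508) = 94 + 350.52 = 444.52

C = 444.52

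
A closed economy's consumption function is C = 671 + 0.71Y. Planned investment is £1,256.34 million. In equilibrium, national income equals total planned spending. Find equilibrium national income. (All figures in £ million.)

Y = 6646

Y = C + I = 671 + 0.71Y + 1256.34
Y − 0.71Y = 1927.34
0.29Y = 1927.34, so Y = 1927.34/0.29 = 6646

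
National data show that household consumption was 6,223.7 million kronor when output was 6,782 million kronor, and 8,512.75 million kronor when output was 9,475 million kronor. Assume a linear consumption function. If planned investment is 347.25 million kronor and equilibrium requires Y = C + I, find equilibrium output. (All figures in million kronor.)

Y = 5375

MPC = (8512.75 − 6223.7)/(9475 − 6782) = 2289.05/2693 = 0.85
a = 6223.7 − 0.85(6782) = 459
Equilibrium: Y = 459 + 0.85Y + 347.25
0.15Y = 806.25, so Y = 806.25/0.15 = 5375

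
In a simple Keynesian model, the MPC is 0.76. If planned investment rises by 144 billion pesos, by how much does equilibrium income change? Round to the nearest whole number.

ΔY ≈ 600

The multiplier is 1/(1 − MPC) = 1/0.24.
ΔY = 144/0.24 = 600.00 ≈ 600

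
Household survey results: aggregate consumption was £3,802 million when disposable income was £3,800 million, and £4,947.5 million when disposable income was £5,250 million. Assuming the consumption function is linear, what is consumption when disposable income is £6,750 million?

C = 6132.5

MPC = (4947.5 − 3802)/(5250 − 3800) = 1145.5/1450 = 0.79
a = 3802 − 0.79(3800) = 3802 − 3002 = 800
C = 800 + 0.79(6750) = 800 + 5332.5 = 6132.5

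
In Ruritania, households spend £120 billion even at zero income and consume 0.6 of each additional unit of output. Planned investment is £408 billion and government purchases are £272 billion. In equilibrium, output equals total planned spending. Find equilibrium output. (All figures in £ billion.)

Y = C + I + G = 120 + 0.6Y + 408 + 272
Y − 0.6Y = 800
0.4Y = 800, so Y = 800/0.4 = 2000

Y = 2000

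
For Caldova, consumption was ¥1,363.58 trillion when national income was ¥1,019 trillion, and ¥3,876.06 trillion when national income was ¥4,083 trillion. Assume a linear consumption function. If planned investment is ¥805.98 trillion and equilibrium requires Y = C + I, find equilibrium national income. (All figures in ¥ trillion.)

Y = 7411

MPC = (3876.06 − 1363.58)/(4083 − 1019) = 2512.48/3064 = 0.82
a = 1363.58 − 0.82(1019) = 528
Equilibrium: Y = 528 + 0.82Y + 805.98
0.18Y = 1333.98, so Y = 1333.98/0.18 = 7411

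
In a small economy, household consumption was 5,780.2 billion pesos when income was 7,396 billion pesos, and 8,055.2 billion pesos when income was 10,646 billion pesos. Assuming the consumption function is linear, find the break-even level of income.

MPC = (8055.2 − 5780.2)/(10646 − 7396) = 2275/3250 = 0.7
a = 5780.2 − 0.7(7396) = 5780.2 − 5177.2 = 603
Break-even: Y = a/(1−MPC) = 603/0.3 = 2010

Y = 2010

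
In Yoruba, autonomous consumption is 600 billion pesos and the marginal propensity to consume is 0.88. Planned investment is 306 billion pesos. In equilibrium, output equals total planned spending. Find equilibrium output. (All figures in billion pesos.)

Y = C + I = 600 + 0.88Y + 306
Y − 0.88Y = 906
0.12Y = 906, so Y = 906/0.12 = 7550

Y = 7550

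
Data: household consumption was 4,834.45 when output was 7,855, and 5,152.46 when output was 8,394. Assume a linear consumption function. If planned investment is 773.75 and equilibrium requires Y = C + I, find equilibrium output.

MPC = (5152.46 − 4834.45)/(8394 − 7855) = 318.01/539 = 0.59
a = 4834.45 − 0.59(7855) = 200
Equilibrium: Y = 200 + 0.59Y + 773.75
0.41Y = 973.75, so Y = 973.75/0.41 = 2375

Y = 2375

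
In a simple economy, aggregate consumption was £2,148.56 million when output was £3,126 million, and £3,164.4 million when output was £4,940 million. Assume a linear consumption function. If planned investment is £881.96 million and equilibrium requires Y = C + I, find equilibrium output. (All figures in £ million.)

MPC = (3164.4 − 2148.56)/(4940 − 3126) = 1015.84/1814 = 0.56
a = 2148.56 − 0.56(3126) = 398
Equilibrium: Y = 398 + 0.56Y + 881.96
0.44Y = 1279.96, so Y = 1279.96/0.44 = 2909

Y = 2909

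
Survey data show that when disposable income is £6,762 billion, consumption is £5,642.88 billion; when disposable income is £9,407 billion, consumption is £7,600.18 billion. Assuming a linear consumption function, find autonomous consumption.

a = 639

MPC = ΔC/ΔY = (7600.18 − 5642.88)/(9407 − 6762) = 1957.3/2645 = 0.74
a = C − MPC·Y = 5642.88 − 0.74(6762) = 5642.88 − 5003.88 = 639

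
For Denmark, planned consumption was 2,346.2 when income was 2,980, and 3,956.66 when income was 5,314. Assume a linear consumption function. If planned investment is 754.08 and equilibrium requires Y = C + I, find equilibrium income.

MPC = (3956.66 − 2346.2)/(5314 − 2980) = 1610.46/2334 = 0.69
a = 2346.2 − 0.69(2980) = 290
Equilibrium: Y = 290 + 0.69Y + 754.08
0.31Y = 1044.08, so Y = 1044.08/0.31 = 3368

Y = 3368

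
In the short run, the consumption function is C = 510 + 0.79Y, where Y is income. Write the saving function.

S = -510 + 0.21Y

S = Y − C = Y − (510 + 0.79Y) = -510 + (1 − 0.79)Y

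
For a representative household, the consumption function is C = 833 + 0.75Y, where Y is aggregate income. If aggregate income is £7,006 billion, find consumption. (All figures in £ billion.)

C = 6087.5

C = 833 + 0.75(7006) = 833 + 5254.5 = 6087.5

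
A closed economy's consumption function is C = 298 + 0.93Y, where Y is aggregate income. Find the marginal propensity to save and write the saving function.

MPS = 0.07; S = -298 + 0.07Y

MPS = 1 − MPC = 1 − 0.93 = 0.07
S = Y − C = -298 + 0.07Y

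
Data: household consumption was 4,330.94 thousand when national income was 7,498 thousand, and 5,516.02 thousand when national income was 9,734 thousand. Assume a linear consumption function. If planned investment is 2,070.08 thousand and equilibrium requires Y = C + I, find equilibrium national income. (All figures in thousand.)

Y = 5164

MPC = (5516.02 − 4330.94)/(9734 − 7498) = 1185.08/2236 = 0.53
a = 4330.94 − 0.53(7498) = 357
Equilibrium: Y = 357 + 0.53Y + 2070.08
0.47Y = 2427.08, so Y = 2427.08/0.47 = 5164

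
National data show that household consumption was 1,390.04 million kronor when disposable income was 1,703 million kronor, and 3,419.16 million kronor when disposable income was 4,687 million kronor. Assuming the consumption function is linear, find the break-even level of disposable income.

Y = 725

MPC = (3419.16 − 1390.04)/(4687 − 1703) = 2029.12/2984 = 0.68
a = 1390.04 − 0.68(1703) = 1390.04 − 1158.04 = 232
Break-even: Y = a/(1−MPC) = 232/0.32 = 725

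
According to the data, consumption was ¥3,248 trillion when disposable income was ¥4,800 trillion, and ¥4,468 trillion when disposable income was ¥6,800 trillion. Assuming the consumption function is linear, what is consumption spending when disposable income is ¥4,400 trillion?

C = 3004

MPC = (4468 − 3248)/(6800 − 4800) = 1220/2000 = 0.61
a = 3248 − 0.61(4800) = 3248 − 2928 = 320
C = 320 + 0.61(4400) = 320 + 2684 = 3004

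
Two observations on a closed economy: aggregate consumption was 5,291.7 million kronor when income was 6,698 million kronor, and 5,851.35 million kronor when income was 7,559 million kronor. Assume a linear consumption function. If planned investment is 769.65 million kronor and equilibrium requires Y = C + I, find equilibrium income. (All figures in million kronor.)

MPC = (5851.35 − 5291.7)/(7559 − 6698) = 559.65/861 = 0.65
a = 5291.7 − 0.65(6698) = 938
Equilibrium: Y = 938 + 0.65Y + 769.65
0.35Y = 1707.65, so Y = 1707.65/0.35 = 4879

Y = 4879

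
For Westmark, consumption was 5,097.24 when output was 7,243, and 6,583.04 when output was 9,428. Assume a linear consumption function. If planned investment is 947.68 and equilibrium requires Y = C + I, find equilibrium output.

Y = 3499

MPC = (6583.04 − 5097.24)/(9428 − 7243) = 1485.8/2185 = 0.68
a = 5097.24 − 0.68(7243) = 172
Equilibrium: Y = 172 + 0.68Y + 947.68
0.32Y = 1119.68, so Y = 1119.68/0.32 = 3499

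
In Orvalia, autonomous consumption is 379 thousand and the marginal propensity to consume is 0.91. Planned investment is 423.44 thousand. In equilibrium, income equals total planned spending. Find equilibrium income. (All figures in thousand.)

Y = C + I = 379 + 0.91Y + 423.44
Y − 0.91Y = 802.44
0.09Y = 802.44, so Y = 802.44/0.09 = 8916

Y = 8916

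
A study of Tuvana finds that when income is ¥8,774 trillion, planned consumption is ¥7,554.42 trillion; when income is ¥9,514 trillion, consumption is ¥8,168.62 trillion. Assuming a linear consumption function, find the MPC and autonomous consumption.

MPC = ΔC/ΔY = (8168.62 − 7554.42)/(9514 − 8774) = 614.2/740 = 0.83
a = C − MPC·Y = 7554.42 − 0.83(8774) = 7554.42 − 7282.42 = 272

MPC = 0.83; a = 272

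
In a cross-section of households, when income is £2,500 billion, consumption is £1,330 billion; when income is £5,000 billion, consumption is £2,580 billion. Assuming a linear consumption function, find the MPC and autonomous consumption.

MPC = 0.5; a = 80

MPC = ΔC/ΔY = (2580 − 1330)/(5000 − 2500) = 1250/2500 = 0.5
a = C − MPC·Y = 1330 − 0.5(2500) = 1330 − 1250 = 80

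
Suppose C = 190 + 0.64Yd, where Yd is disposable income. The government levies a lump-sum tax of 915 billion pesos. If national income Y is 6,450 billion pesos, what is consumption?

C = 3732.4

Yd = Y − T = 6450 − 915 = 5535
C = 190 + 0.64(5535) = 190 + 3542.4 = 3732.4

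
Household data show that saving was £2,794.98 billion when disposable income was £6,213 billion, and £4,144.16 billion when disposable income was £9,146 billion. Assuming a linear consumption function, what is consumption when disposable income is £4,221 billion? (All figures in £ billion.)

MPS = ΔS/ΔY = (4144.16 − 2794.98)/(9146 − 6213) = 1349.18/2933 = 0.46
MPC = 1 − MPS = 0.54
Autonomous saving = 2794.98 − 0.46(6213) = -63, so a = 63
C = 63 + 0.54(4221) = 63 + 2279.34 = 2342.34

C = 2342.34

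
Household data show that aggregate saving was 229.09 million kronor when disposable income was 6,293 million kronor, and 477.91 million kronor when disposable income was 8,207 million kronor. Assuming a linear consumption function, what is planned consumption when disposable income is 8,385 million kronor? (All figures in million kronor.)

MPS = ΔS/ΔY = (477.91 − 229.09)/(8207 − 6293) = 248.82/1914 = 0.13
MPC = 1 − MPS = 0.87
Autonomous saving = 229.09 − 0.13(6293) = -589, so a = 589
C = 589 + 0.87(8385) = 589 + 7294.95 = 7883.95

C = 7883.95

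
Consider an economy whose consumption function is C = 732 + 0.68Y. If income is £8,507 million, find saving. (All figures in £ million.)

C = 732 + 0.68(8507) = 732 + 5784.76 = 6516.76
S = Y − C = 8507 − 6516.76 = 1990.24

S = 1990.24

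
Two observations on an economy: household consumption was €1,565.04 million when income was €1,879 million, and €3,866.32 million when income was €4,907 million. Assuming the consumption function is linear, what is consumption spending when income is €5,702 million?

C = 4470.52

MPC = (3866.32 − 1565.04)/(4907 − 1879) = 2301.28/3028 = 0.76
a = 1565.04 − 0.76(1879) = 1565.04 − 1428.04 = 137
C = 137 + 0.76(5702) = 137 + 4333.52 = 4470.52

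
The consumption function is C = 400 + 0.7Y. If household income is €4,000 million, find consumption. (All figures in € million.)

C = 3200

C = 400 + 0.7(4000) = 400 + 2800 = 3200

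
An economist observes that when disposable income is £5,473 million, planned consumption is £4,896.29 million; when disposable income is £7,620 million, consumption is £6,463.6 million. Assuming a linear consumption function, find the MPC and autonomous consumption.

MPC = 0.73; a = 901

MPC = ΔC/ΔY = (6463.6 − 4896.29)/(7620 − 5473) = 1567.31/2147 = 0.73
a = C − MPC·Y = 4896.29 − 0.73(5473) = 4896.29 − 3995.29 = 901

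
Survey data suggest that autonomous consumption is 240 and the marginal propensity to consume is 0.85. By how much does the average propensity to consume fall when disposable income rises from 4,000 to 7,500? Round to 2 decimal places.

ΔAPC = 0.03

At Y = 4000: C = 240 + 0.85(4000) = 3640, APC = 3640/4000 = 0.910
At Y = 7500: C = 6615, APC = 6615/7500 = 0.882
Fall in APC = 0.910 − 0.882 = 0.028 ≈ 0.03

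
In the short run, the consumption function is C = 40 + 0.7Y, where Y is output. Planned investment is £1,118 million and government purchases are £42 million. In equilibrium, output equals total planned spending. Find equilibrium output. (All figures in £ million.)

Y = C + I + G = 40 + 0.7Y + 1118 + 42
Y − 0.7Y = 1200
0.3Y = 1200, so Y = 1200/0.3 = 4000

Y = 4000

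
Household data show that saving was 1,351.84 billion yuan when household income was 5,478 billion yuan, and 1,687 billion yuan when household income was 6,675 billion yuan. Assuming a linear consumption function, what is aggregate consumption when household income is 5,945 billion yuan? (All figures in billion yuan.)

C = 4462.4

MPS = ΔS/ΔY = (1687 − 1351.84)/(6675 − 5478) = 335.16/1197 = 0.28
MPC = 1 − MPS = 0.72
Autonomous saving = 1351.84 − 0.28(5478) = -182, so a = 182
C = 182 + 0.72(5945) = 182 + 4280.4 = 4462.4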